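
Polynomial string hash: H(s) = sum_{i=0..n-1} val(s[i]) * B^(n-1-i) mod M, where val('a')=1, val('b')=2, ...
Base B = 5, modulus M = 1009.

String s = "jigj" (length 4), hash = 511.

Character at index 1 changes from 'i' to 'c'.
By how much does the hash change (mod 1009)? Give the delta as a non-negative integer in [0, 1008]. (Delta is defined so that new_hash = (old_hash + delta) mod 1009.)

Delta formula: (val(new) - val(old)) * B^(n-1-k) mod M
  val('c') - val('i') = 3 - 9 = -6
  B^(n-1-k) = 5^2 mod 1009 = 25
  Delta = -6 * 25 mod 1009 = 859

Answer: 859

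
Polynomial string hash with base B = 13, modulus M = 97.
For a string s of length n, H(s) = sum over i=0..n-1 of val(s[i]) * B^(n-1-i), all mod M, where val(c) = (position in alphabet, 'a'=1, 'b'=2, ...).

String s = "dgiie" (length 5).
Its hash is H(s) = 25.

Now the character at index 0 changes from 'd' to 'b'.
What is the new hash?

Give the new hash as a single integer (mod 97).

Answer: 36

Derivation:
val('d') = 4, val('b') = 2
Position k = 0, exponent = n-1-k = 4
B^4 mod M = 13^4 mod 97 = 43
Delta = (2 - 4) * 43 mod 97 = 11
New hash = (25 + 11) mod 97 = 36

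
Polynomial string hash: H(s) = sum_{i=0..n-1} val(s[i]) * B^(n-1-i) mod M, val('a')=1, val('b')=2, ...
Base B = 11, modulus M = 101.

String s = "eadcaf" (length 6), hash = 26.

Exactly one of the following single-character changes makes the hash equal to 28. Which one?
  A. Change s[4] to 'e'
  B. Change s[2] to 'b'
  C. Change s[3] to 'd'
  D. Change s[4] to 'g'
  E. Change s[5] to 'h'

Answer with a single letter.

Answer: E

Derivation:
Option A: s[4]='a'->'e', delta=(5-1)*11^1 mod 101 = 44, hash=26+44 mod 101 = 70
Option B: s[2]='d'->'b', delta=(2-4)*11^3 mod 101 = 65, hash=26+65 mod 101 = 91
Option C: s[3]='c'->'d', delta=(4-3)*11^2 mod 101 = 20, hash=26+20 mod 101 = 46
Option D: s[4]='a'->'g', delta=(7-1)*11^1 mod 101 = 66, hash=26+66 mod 101 = 92
Option E: s[5]='f'->'h', delta=(8-6)*11^0 mod 101 = 2, hash=26+2 mod 101 = 28 <-- target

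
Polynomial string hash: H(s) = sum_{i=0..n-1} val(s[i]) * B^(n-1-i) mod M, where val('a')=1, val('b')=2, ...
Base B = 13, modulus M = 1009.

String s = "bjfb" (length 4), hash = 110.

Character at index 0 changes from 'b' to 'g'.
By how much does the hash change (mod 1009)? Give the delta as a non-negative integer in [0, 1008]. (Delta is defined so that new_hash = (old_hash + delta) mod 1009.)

Answer: 895

Derivation:
Delta formula: (val(new) - val(old)) * B^(n-1-k) mod M
  val('g') - val('b') = 7 - 2 = 5
  B^(n-1-k) = 13^3 mod 1009 = 179
  Delta = 5 * 179 mod 1009 = 895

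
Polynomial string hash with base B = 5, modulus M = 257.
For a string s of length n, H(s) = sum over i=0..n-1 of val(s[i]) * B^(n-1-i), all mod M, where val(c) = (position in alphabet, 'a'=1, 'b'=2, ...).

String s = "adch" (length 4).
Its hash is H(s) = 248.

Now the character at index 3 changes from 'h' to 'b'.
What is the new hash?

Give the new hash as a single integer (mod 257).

val('h') = 8, val('b') = 2
Position k = 3, exponent = n-1-k = 0
B^0 mod M = 5^0 mod 257 = 1
Delta = (2 - 8) * 1 mod 257 = 251
New hash = (248 + 251) mod 257 = 242

Answer: 242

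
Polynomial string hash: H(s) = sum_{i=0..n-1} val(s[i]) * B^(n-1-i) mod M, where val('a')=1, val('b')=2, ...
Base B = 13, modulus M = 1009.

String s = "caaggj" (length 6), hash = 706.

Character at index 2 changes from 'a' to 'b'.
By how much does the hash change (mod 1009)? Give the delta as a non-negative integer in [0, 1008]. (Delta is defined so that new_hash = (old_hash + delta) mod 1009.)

Answer: 179

Derivation:
Delta formula: (val(new) - val(old)) * B^(n-1-k) mod M
  val('b') - val('a') = 2 - 1 = 1
  B^(n-1-k) = 13^3 mod 1009 = 179
  Delta = 1 * 179 mod 1009 = 179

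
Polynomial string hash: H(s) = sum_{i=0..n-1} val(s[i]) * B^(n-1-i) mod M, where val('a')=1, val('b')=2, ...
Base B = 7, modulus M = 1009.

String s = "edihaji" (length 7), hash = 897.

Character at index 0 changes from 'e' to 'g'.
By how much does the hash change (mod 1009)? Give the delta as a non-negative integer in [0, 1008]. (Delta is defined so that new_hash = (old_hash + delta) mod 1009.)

Answer: 201

Derivation:
Delta formula: (val(new) - val(old)) * B^(n-1-k) mod M
  val('g') - val('e') = 7 - 5 = 2
  B^(n-1-k) = 7^6 mod 1009 = 605
  Delta = 2 * 605 mod 1009 = 201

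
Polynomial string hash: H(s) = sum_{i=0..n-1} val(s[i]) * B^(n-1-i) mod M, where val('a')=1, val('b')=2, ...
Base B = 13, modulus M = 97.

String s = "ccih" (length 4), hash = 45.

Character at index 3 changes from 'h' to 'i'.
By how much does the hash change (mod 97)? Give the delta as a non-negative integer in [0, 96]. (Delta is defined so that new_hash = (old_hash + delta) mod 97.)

Delta formula: (val(new) - val(old)) * B^(n-1-k) mod M
  val('i') - val('h') = 9 - 8 = 1
  B^(n-1-k) = 13^0 mod 97 = 1
  Delta = 1 * 1 mod 97 = 1

Answer: 1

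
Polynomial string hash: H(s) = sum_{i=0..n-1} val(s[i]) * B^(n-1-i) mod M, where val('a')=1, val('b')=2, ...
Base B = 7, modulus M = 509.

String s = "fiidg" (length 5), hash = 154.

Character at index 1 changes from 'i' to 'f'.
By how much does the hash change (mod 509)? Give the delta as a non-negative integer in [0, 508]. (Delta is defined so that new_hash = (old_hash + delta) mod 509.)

Delta formula: (val(new) - val(old)) * B^(n-1-k) mod M
  val('f') - val('i') = 6 - 9 = -3
  B^(n-1-k) = 7^3 mod 509 = 343
  Delta = -3 * 343 mod 509 = 498

Answer: 498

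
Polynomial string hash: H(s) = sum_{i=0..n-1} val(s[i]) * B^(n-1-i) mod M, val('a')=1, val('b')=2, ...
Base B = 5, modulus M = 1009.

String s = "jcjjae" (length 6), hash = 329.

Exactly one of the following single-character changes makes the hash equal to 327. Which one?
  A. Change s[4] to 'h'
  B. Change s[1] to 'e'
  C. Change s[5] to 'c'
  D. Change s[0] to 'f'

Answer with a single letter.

Answer: C

Derivation:
Option A: s[4]='a'->'h', delta=(8-1)*5^1 mod 1009 = 35, hash=329+35 mod 1009 = 364
Option B: s[1]='c'->'e', delta=(5-3)*5^4 mod 1009 = 241, hash=329+241 mod 1009 = 570
Option C: s[5]='e'->'c', delta=(3-5)*5^0 mod 1009 = 1007, hash=329+1007 mod 1009 = 327 <-- target
Option D: s[0]='j'->'f', delta=(6-10)*5^5 mod 1009 = 617, hash=329+617 mod 1009 = 946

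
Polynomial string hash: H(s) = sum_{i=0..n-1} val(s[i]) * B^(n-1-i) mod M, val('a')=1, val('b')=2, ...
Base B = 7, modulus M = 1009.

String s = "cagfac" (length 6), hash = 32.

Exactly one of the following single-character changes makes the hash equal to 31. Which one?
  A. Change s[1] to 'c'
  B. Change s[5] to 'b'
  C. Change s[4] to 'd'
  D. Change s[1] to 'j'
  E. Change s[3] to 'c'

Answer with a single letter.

Answer: B

Derivation:
Option A: s[1]='a'->'c', delta=(3-1)*7^4 mod 1009 = 766, hash=32+766 mod 1009 = 798
Option B: s[5]='c'->'b', delta=(2-3)*7^0 mod 1009 = 1008, hash=32+1008 mod 1009 = 31 <-- target
Option C: s[4]='a'->'d', delta=(4-1)*7^1 mod 1009 = 21, hash=32+21 mod 1009 = 53
Option D: s[1]='a'->'j', delta=(10-1)*7^4 mod 1009 = 420, hash=32+420 mod 1009 = 452
Option E: s[3]='f'->'c', delta=(3-6)*7^2 mod 1009 = 862, hash=32+862 mod 1009 = 894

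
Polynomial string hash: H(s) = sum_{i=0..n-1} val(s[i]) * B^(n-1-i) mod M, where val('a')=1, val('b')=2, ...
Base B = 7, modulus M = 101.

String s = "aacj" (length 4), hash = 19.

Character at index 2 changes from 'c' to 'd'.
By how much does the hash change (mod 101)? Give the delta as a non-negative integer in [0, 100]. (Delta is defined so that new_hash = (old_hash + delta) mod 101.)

Answer: 7

Derivation:
Delta formula: (val(new) - val(old)) * B^(n-1-k) mod M
  val('d') - val('c') = 4 - 3 = 1
  B^(n-1-k) = 7^1 mod 101 = 7
  Delta = 1 * 7 mod 101 = 7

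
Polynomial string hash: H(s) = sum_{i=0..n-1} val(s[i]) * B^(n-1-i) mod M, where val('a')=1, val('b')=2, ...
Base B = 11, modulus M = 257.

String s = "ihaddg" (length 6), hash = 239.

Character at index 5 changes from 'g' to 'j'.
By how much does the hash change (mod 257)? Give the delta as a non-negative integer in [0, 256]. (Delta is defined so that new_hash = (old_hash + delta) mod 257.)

Answer: 3

Derivation:
Delta formula: (val(new) - val(old)) * B^(n-1-k) mod M
  val('j') - val('g') = 10 - 7 = 3
  B^(n-1-k) = 11^0 mod 257 = 1
  Delta = 3 * 1 mod 257 = 3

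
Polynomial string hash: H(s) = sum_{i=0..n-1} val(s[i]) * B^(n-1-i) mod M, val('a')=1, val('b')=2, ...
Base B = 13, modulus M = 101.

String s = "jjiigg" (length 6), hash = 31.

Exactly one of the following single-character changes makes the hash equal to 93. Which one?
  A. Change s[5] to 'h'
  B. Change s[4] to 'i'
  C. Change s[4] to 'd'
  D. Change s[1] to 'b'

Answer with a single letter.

Option A: s[5]='g'->'h', delta=(8-7)*13^0 mod 101 = 1, hash=31+1 mod 101 = 32
Option B: s[4]='g'->'i', delta=(9-7)*13^1 mod 101 = 26, hash=31+26 mod 101 = 57
Option C: s[4]='g'->'d', delta=(4-7)*13^1 mod 101 = 62, hash=31+62 mod 101 = 93 <-- target
Option D: s[1]='j'->'b', delta=(2-10)*13^4 mod 101 = 75, hash=31+75 mod 101 = 5

Answer: C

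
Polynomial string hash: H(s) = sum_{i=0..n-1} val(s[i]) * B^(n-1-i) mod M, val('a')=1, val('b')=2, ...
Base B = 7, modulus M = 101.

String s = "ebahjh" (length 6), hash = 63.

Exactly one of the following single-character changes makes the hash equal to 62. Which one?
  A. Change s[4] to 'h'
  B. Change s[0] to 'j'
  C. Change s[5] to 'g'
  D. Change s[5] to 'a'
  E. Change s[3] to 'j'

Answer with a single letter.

Answer: C

Derivation:
Option A: s[4]='j'->'h', delta=(8-10)*7^1 mod 101 = 87, hash=63+87 mod 101 = 49
Option B: s[0]='e'->'j', delta=(10-5)*7^5 mod 101 = 3, hash=63+3 mod 101 = 66
Option C: s[5]='h'->'g', delta=(7-8)*7^0 mod 101 = 100, hash=63+100 mod 101 = 62 <-- target
Option D: s[5]='h'->'a', delta=(1-8)*7^0 mod 101 = 94, hash=63+94 mod 101 = 56
Option E: s[3]='h'->'j', delta=(10-8)*7^2 mod 101 = 98, hash=63+98 mod 101 = 60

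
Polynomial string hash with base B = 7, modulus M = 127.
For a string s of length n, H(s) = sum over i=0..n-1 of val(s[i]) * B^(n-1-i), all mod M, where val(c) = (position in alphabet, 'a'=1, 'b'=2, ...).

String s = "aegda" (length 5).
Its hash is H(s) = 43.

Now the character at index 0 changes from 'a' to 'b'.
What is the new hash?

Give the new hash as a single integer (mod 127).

Answer: 31

Derivation:
val('a') = 1, val('b') = 2
Position k = 0, exponent = n-1-k = 4
B^4 mod M = 7^4 mod 127 = 115
Delta = (2 - 1) * 115 mod 127 = 115
New hash = (43 + 115) mod 127 = 31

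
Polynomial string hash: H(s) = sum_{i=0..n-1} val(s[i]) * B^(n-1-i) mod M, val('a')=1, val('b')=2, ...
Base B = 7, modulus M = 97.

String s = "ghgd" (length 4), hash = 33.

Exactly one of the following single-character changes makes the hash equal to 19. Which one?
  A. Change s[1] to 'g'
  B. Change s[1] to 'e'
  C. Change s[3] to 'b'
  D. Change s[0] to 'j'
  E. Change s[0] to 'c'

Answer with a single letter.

Answer: E

Derivation:
Option A: s[1]='h'->'g', delta=(7-8)*7^2 mod 97 = 48, hash=33+48 mod 97 = 81
Option B: s[1]='h'->'e', delta=(5-8)*7^2 mod 97 = 47, hash=33+47 mod 97 = 80
Option C: s[3]='d'->'b', delta=(2-4)*7^0 mod 97 = 95, hash=33+95 mod 97 = 31
Option D: s[0]='g'->'j', delta=(10-7)*7^3 mod 97 = 59, hash=33+59 mod 97 = 92
Option E: s[0]='g'->'c', delta=(3-7)*7^3 mod 97 = 83, hash=33+83 mod 97 = 19 <-- target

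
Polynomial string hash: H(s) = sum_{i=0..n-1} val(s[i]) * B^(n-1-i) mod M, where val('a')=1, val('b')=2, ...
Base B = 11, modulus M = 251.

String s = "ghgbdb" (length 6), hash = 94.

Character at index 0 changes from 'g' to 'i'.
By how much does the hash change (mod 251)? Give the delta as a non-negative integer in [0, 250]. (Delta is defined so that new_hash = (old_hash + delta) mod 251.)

Answer: 69

Derivation:
Delta formula: (val(new) - val(old)) * B^(n-1-k) mod M
  val('i') - val('g') = 9 - 7 = 2
  B^(n-1-k) = 11^5 mod 251 = 160
  Delta = 2 * 160 mod 251 = 69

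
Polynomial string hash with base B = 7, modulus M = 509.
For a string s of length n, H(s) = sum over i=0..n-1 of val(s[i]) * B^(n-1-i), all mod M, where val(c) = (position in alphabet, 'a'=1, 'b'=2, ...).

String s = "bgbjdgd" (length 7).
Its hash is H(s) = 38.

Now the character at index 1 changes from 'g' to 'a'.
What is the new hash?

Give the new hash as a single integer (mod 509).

val('g') = 7, val('a') = 1
Position k = 1, exponent = n-1-k = 5
B^5 mod M = 7^5 mod 509 = 10
Delta = (1 - 7) * 10 mod 509 = 449
New hash = (38 + 449) mod 509 = 487

Answer: 487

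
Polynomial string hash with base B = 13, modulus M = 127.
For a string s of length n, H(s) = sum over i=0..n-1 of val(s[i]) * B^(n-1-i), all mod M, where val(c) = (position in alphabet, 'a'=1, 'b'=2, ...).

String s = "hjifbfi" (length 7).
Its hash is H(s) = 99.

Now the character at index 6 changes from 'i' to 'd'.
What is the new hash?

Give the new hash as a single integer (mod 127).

Answer: 94

Derivation:
val('i') = 9, val('d') = 4
Position k = 6, exponent = n-1-k = 0
B^0 mod M = 13^0 mod 127 = 1
Delta = (4 - 9) * 1 mod 127 = 122
New hash = (99 + 122) mod 127 = 94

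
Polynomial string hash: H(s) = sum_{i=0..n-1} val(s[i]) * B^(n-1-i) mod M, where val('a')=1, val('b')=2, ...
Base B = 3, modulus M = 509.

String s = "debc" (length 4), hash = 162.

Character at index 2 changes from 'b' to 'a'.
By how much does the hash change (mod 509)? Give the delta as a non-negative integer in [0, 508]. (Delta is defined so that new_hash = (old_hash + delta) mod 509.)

Answer: 506

Derivation:
Delta formula: (val(new) - val(old)) * B^(n-1-k) mod M
  val('a') - val('b') = 1 - 2 = -1
  B^(n-1-k) = 3^1 mod 509 = 3
  Delta = -1 * 3 mod 509 = 506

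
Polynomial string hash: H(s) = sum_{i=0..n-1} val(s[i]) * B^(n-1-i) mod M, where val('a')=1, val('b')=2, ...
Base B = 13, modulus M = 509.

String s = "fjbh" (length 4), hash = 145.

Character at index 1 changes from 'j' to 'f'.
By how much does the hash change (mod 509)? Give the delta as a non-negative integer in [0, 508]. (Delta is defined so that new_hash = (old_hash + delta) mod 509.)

Answer: 342

Derivation:
Delta formula: (val(new) - val(old)) * B^(n-1-k) mod M
  val('f') - val('j') = 6 - 10 = -4
  B^(n-1-k) = 13^2 mod 509 = 169
  Delta = -4 * 169 mod 509 = 342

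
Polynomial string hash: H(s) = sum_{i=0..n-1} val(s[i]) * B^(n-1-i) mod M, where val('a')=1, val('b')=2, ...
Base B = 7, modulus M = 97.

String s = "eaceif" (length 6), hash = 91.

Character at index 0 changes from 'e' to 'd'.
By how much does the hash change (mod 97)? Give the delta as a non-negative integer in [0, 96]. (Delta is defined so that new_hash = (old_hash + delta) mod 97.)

Delta formula: (val(new) - val(old)) * B^(n-1-k) mod M
  val('d') - val('e') = 4 - 5 = -1
  B^(n-1-k) = 7^5 mod 97 = 26
  Delta = -1 * 26 mod 97 = 71

Answer: 71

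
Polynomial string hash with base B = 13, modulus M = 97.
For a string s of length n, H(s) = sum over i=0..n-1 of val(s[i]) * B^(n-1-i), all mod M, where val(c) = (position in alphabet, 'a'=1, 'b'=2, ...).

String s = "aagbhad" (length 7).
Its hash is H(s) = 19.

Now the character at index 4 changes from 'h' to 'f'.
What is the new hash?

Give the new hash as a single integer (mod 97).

Answer: 69

Derivation:
val('h') = 8, val('f') = 6
Position k = 4, exponent = n-1-k = 2
B^2 mod M = 13^2 mod 97 = 72
Delta = (6 - 8) * 72 mod 97 = 50
New hash = (19 + 50) mod 97 = 69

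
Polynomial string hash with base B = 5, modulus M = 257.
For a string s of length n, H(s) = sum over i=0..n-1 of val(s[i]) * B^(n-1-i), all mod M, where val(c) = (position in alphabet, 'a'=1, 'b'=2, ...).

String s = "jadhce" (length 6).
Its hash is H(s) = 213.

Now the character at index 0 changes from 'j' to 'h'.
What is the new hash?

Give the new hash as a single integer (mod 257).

Answer: 131

Derivation:
val('j') = 10, val('h') = 8
Position k = 0, exponent = n-1-k = 5
B^5 mod M = 5^5 mod 257 = 41
Delta = (8 - 10) * 41 mod 257 = 175
New hash = (213 + 175) mod 257 = 131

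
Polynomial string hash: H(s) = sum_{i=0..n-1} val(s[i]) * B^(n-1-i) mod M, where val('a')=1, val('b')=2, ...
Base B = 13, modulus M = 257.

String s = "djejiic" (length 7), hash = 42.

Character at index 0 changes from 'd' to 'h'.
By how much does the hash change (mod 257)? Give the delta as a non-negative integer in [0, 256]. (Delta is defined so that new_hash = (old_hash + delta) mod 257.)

Answer: 111

Derivation:
Delta formula: (val(new) - val(old)) * B^(n-1-k) mod M
  val('h') - val('d') = 8 - 4 = 4
  B^(n-1-k) = 13^6 mod 257 = 92
  Delta = 4 * 92 mod 257 = 111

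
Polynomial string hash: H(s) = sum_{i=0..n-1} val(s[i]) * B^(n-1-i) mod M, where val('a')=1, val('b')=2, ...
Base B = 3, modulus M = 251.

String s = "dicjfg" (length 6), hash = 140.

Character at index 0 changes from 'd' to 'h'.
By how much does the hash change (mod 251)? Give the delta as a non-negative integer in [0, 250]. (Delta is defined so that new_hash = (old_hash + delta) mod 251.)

Answer: 219

Derivation:
Delta formula: (val(new) - val(old)) * B^(n-1-k) mod M
  val('h') - val('d') = 8 - 4 = 4
  B^(n-1-k) = 3^5 mod 251 = 243
  Delta = 4 * 243 mod 251 = 219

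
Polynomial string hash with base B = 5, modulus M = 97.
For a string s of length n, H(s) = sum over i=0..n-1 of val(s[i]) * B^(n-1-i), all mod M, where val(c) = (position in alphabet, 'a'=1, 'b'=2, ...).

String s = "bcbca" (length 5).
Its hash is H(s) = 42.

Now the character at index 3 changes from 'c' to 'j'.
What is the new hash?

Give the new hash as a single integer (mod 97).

val('c') = 3, val('j') = 10
Position k = 3, exponent = n-1-k = 1
B^1 mod M = 5^1 mod 97 = 5
Delta = (10 - 3) * 5 mod 97 = 35
New hash = (42 + 35) mod 97 = 77

Answer: 77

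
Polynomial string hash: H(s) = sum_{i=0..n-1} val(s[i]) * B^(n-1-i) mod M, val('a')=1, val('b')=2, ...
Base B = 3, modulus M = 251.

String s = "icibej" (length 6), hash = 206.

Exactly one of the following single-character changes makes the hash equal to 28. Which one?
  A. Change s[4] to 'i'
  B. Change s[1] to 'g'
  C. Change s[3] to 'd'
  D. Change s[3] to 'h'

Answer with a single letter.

Option A: s[4]='e'->'i', delta=(9-5)*3^1 mod 251 = 12, hash=206+12 mod 251 = 218
Option B: s[1]='c'->'g', delta=(7-3)*3^4 mod 251 = 73, hash=206+73 mod 251 = 28 <-- target
Option C: s[3]='b'->'d', delta=(4-2)*3^2 mod 251 = 18, hash=206+18 mod 251 = 224
Option D: s[3]='b'->'h', delta=(8-2)*3^2 mod 251 = 54, hash=206+54 mod 251 = 9

Answer: B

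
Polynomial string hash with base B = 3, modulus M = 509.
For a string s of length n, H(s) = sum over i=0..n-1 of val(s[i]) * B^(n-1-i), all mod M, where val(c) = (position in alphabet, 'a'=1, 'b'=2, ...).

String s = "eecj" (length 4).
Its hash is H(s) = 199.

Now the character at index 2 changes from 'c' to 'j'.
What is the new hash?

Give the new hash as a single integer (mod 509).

Answer: 220

Derivation:
val('c') = 3, val('j') = 10
Position k = 2, exponent = n-1-k = 1
B^1 mod M = 3^1 mod 509 = 3
Delta = (10 - 3) * 3 mod 509 = 21
New hash = (199 + 21) mod 509 = 220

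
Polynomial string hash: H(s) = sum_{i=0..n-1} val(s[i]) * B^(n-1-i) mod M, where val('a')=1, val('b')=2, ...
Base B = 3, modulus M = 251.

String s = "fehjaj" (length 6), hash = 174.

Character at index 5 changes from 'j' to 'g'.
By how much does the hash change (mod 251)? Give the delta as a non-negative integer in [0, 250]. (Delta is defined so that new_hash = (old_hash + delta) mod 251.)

Delta formula: (val(new) - val(old)) * B^(n-1-k) mod M
  val('g') - val('j') = 7 - 10 = -3
  B^(n-1-k) = 3^0 mod 251 = 1
  Delta = -3 * 1 mod 251 = 248

Answer: 248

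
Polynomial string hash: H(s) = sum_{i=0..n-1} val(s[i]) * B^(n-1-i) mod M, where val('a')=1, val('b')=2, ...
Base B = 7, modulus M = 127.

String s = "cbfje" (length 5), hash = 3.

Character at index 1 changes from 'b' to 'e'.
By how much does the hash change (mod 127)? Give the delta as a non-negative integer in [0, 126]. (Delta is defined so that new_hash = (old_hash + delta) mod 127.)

Answer: 13

Derivation:
Delta formula: (val(new) - val(old)) * B^(n-1-k) mod M
  val('e') - val('b') = 5 - 2 = 3
  B^(n-1-k) = 7^3 mod 127 = 89
  Delta = 3 * 89 mod 127 = 13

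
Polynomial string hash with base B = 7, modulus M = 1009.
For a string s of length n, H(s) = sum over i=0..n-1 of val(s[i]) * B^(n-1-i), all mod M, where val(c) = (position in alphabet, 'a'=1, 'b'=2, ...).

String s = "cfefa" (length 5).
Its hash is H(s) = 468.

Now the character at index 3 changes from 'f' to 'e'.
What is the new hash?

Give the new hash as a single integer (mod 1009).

val('f') = 6, val('e') = 5
Position k = 3, exponent = n-1-k = 1
B^1 mod M = 7^1 mod 1009 = 7
Delta = (5 - 6) * 7 mod 1009 = 1002
New hash = (468 + 1002) mod 1009 = 461

Answer: 461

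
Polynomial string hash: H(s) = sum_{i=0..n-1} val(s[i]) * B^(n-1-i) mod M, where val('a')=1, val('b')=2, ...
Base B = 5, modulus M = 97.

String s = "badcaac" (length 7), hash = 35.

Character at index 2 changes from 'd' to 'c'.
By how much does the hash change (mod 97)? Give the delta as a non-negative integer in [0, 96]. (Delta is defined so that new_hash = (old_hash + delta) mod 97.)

Answer: 54

Derivation:
Delta formula: (val(new) - val(old)) * B^(n-1-k) mod M
  val('c') - val('d') = 3 - 4 = -1
  B^(n-1-k) = 5^4 mod 97 = 43
  Delta = -1 * 43 mod 97 = 54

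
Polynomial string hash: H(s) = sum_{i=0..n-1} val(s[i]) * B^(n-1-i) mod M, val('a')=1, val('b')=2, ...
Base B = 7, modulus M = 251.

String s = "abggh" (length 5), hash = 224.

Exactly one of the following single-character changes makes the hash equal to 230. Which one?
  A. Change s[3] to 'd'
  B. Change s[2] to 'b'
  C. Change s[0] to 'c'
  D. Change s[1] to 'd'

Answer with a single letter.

Option A: s[3]='g'->'d', delta=(4-7)*7^1 mod 251 = 230, hash=224+230 mod 251 = 203
Option B: s[2]='g'->'b', delta=(2-7)*7^2 mod 251 = 6, hash=224+6 mod 251 = 230 <-- target
Option C: s[0]='a'->'c', delta=(3-1)*7^4 mod 251 = 33, hash=224+33 mod 251 = 6
Option D: s[1]='b'->'d', delta=(4-2)*7^3 mod 251 = 184, hash=224+184 mod 251 = 157

Answer: B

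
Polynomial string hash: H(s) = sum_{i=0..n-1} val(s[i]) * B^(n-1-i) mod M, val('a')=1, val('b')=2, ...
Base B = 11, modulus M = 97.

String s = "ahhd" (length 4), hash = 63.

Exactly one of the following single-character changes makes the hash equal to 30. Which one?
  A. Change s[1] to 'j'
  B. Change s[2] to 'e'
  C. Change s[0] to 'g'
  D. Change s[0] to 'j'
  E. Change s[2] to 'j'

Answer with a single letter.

Answer: B

Derivation:
Option A: s[1]='h'->'j', delta=(10-8)*11^2 mod 97 = 48, hash=63+48 mod 97 = 14
Option B: s[2]='h'->'e', delta=(5-8)*11^1 mod 97 = 64, hash=63+64 mod 97 = 30 <-- target
Option C: s[0]='a'->'g', delta=(7-1)*11^3 mod 97 = 32, hash=63+32 mod 97 = 95
Option D: s[0]='a'->'j', delta=(10-1)*11^3 mod 97 = 48, hash=63+48 mod 97 = 14
Option E: s[2]='h'->'j', delta=(10-8)*11^1 mod 97 = 22, hash=63+22 mod 97 = 85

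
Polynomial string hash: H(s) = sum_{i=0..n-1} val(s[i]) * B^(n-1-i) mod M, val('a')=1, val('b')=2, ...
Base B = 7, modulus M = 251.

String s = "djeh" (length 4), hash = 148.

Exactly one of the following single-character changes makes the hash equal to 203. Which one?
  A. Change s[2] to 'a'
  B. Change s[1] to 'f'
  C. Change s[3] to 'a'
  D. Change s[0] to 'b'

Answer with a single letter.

Option A: s[2]='e'->'a', delta=(1-5)*7^1 mod 251 = 223, hash=148+223 mod 251 = 120
Option B: s[1]='j'->'f', delta=(6-10)*7^2 mod 251 = 55, hash=148+55 mod 251 = 203 <-- target
Option C: s[3]='h'->'a', delta=(1-8)*7^0 mod 251 = 244, hash=148+244 mod 251 = 141
Option D: s[0]='d'->'b', delta=(2-4)*7^3 mod 251 = 67, hash=148+67 mod 251 = 215

Answer: B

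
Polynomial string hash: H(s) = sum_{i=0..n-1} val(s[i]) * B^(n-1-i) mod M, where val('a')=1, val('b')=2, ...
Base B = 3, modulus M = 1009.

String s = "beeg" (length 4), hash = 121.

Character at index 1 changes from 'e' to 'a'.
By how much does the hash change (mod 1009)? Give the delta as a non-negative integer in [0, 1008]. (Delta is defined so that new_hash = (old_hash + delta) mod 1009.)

Answer: 973

Derivation:
Delta formula: (val(new) - val(old)) * B^(n-1-k) mod M
  val('a') - val('e') = 1 - 5 = -4
  B^(n-1-k) = 3^2 mod 1009 = 9
  Delta = -4 * 9 mod 1009 = 973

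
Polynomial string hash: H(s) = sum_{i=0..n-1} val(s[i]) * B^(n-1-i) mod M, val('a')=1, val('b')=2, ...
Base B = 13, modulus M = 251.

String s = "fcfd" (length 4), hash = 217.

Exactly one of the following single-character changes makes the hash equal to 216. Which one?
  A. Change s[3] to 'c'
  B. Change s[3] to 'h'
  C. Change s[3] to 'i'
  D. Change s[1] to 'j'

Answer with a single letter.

Option A: s[3]='d'->'c', delta=(3-4)*13^0 mod 251 = 250, hash=217+250 mod 251 = 216 <-- target
Option B: s[3]='d'->'h', delta=(8-4)*13^0 mod 251 = 4, hash=217+4 mod 251 = 221
Option C: s[3]='d'->'i', delta=(9-4)*13^0 mod 251 = 5, hash=217+5 mod 251 = 222
Option D: s[1]='c'->'j', delta=(10-3)*13^2 mod 251 = 179, hash=217+179 mod 251 = 145

Answer: A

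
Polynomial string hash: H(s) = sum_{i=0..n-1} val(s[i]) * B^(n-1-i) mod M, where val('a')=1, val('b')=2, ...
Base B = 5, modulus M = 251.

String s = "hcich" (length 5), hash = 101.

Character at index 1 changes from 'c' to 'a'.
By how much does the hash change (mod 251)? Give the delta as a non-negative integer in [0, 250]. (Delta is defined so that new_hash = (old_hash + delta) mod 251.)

Delta formula: (val(new) - val(old)) * B^(n-1-k) mod M
  val('a') - val('c') = 1 - 3 = -2
  B^(n-1-k) = 5^3 mod 251 = 125
  Delta = -2 * 125 mod 251 = 1

Answer: 1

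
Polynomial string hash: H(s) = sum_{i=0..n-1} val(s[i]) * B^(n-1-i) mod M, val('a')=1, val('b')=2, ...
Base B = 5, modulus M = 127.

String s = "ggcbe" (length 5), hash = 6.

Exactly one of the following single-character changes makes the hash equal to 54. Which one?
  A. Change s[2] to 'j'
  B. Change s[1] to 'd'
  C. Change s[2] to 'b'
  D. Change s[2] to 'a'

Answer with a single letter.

Answer: A

Derivation:
Option A: s[2]='c'->'j', delta=(10-3)*5^2 mod 127 = 48, hash=6+48 mod 127 = 54 <-- target
Option B: s[1]='g'->'d', delta=(4-7)*5^3 mod 127 = 6, hash=6+6 mod 127 = 12
Option C: s[2]='c'->'b', delta=(2-3)*5^2 mod 127 = 102, hash=6+102 mod 127 = 108
Option D: s[2]='c'->'a', delta=(1-3)*5^2 mod 127 = 77, hash=6+77 mod 127 = 83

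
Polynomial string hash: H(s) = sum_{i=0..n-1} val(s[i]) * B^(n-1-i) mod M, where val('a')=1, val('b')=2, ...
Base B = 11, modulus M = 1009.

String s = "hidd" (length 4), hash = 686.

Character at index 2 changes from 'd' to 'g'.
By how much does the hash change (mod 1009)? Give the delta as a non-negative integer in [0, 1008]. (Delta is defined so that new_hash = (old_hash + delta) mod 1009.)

Delta formula: (val(new) - val(old)) * B^(n-1-k) mod M
  val('g') - val('d') = 7 - 4 = 3
  B^(n-1-k) = 11^1 mod 1009 = 11
  Delta = 3 * 11 mod 1009 = 33

Answer: 33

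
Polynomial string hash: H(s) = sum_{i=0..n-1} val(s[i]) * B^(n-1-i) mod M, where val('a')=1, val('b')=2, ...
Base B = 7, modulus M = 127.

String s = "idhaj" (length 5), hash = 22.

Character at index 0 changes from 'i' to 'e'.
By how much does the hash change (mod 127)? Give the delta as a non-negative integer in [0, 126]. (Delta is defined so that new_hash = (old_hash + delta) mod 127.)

Delta formula: (val(new) - val(old)) * B^(n-1-k) mod M
  val('e') - val('i') = 5 - 9 = -4
  B^(n-1-k) = 7^4 mod 127 = 115
  Delta = -4 * 115 mod 127 = 48

Answer: 48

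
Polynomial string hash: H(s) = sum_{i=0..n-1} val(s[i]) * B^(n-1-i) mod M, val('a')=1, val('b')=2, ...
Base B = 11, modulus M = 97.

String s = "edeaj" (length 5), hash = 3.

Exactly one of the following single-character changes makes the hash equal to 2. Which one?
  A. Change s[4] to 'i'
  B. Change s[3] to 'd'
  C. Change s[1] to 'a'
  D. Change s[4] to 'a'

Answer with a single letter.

Answer: A

Derivation:
Option A: s[4]='j'->'i', delta=(9-10)*11^0 mod 97 = 96, hash=3+96 mod 97 = 2 <-- target
Option B: s[3]='a'->'d', delta=(4-1)*11^1 mod 97 = 33, hash=3+33 mod 97 = 36
Option C: s[1]='d'->'a', delta=(1-4)*11^3 mod 97 = 81, hash=3+81 mod 97 = 84
Option D: s[4]='j'->'a', delta=(1-10)*11^0 mod 97 = 88, hash=3+88 mod 97 = 91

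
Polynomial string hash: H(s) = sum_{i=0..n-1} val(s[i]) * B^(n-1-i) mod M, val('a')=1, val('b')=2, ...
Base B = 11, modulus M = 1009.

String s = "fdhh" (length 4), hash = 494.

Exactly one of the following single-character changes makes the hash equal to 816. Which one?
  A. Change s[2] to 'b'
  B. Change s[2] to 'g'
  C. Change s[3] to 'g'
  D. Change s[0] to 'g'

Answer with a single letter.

Answer: D

Derivation:
Option A: s[2]='h'->'b', delta=(2-8)*11^1 mod 1009 = 943, hash=494+943 mod 1009 = 428
Option B: s[2]='h'->'g', delta=(7-8)*11^1 mod 1009 = 998, hash=494+998 mod 1009 = 483
Option C: s[3]='h'->'g', delta=(7-8)*11^0 mod 1009 = 1008, hash=494+1008 mod 1009 = 493
Option D: s[0]='f'->'g', delta=(7-6)*11^3 mod 1009 = 322, hash=494+322 mod 1009 = 816 <-- target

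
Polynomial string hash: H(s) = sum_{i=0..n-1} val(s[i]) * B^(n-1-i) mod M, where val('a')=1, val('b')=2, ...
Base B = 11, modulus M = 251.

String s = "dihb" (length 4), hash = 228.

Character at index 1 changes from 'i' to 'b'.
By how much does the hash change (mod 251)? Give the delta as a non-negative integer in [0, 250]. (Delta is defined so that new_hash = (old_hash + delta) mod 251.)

Delta formula: (val(new) - val(old)) * B^(n-1-k) mod M
  val('b') - val('i') = 2 - 9 = -7
  B^(n-1-k) = 11^2 mod 251 = 121
  Delta = -7 * 121 mod 251 = 157

Answer: 157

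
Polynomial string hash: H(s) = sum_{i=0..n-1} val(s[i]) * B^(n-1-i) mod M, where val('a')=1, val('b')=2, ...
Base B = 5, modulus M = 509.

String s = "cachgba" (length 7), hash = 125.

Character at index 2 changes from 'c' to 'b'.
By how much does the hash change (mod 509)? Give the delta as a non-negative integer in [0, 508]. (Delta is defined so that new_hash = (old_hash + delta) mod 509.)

Delta formula: (val(new) - val(old)) * B^(n-1-k) mod M
  val('b') - val('c') = 2 - 3 = -1
  B^(n-1-k) = 5^4 mod 509 = 116
  Delta = -1 * 116 mod 509 = 393

Answer: 393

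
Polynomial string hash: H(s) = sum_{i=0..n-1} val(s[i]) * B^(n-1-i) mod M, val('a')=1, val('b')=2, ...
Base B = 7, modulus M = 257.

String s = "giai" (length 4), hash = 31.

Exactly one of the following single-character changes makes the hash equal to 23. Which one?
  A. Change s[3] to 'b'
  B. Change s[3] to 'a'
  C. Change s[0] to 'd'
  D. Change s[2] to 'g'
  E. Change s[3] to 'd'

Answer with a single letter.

Option A: s[3]='i'->'b', delta=(2-9)*7^0 mod 257 = 250, hash=31+250 mod 257 = 24
Option B: s[3]='i'->'a', delta=(1-9)*7^0 mod 257 = 249, hash=31+249 mod 257 = 23 <-- target
Option C: s[0]='g'->'d', delta=(4-7)*7^3 mod 257 = 256, hash=31+256 mod 257 = 30
Option D: s[2]='a'->'g', delta=(7-1)*7^1 mod 257 = 42, hash=31+42 mod 257 = 73
Option E: s[3]='i'->'d', delta=(4-9)*7^0 mod 257 = 252, hash=31+252 mod 257 = 26

Answer: B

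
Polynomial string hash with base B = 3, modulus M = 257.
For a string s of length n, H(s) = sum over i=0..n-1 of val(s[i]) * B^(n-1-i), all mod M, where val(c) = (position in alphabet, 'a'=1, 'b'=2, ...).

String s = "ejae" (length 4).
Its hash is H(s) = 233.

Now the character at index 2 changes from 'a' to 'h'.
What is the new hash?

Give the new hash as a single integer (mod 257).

Answer: 254

Derivation:
val('a') = 1, val('h') = 8
Position k = 2, exponent = n-1-k = 1
B^1 mod M = 3^1 mod 257 = 3
Delta = (8 - 1) * 3 mod 257 = 21
New hash = (233 + 21) mod 257 = 254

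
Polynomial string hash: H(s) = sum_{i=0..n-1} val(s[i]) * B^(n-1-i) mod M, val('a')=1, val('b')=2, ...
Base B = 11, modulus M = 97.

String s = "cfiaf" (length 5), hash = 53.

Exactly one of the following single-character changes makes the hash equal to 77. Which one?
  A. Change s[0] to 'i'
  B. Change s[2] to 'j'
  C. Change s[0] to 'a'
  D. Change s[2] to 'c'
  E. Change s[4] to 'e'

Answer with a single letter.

Option A: s[0]='c'->'i', delta=(9-3)*11^4 mod 97 = 61, hash=53+61 mod 97 = 17
Option B: s[2]='i'->'j', delta=(10-9)*11^2 mod 97 = 24, hash=53+24 mod 97 = 77 <-- target
Option C: s[0]='c'->'a', delta=(1-3)*11^4 mod 97 = 12, hash=53+12 mod 97 = 65
Option D: s[2]='i'->'c', delta=(3-9)*11^2 mod 97 = 50, hash=53+50 mod 97 = 6
Option E: s[4]='f'->'e', delta=(5-6)*11^0 mod 97 = 96, hash=53+96 mod 97 = 52

Answer: B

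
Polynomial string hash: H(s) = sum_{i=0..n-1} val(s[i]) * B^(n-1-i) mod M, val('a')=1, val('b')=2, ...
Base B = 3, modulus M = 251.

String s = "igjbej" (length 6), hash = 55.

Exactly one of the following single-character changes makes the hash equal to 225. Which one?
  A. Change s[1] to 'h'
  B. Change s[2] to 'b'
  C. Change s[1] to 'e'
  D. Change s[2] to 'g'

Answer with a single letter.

Answer: D

Derivation:
Option A: s[1]='g'->'h', delta=(8-7)*3^4 mod 251 = 81, hash=55+81 mod 251 = 136
Option B: s[2]='j'->'b', delta=(2-10)*3^3 mod 251 = 35, hash=55+35 mod 251 = 90
Option C: s[1]='g'->'e', delta=(5-7)*3^4 mod 251 = 89, hash=55+89 mod 251 = 144
Option D: s[2]='j'->'g', delta=(7-10)*3^3 mod 251 = 170, hash=55+170 mod 251 = 225 <-- target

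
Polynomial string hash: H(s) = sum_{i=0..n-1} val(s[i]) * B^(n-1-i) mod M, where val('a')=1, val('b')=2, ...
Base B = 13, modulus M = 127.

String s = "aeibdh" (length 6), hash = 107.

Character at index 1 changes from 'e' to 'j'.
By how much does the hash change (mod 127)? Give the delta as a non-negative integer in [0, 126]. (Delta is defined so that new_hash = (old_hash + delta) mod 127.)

Delta formula: (val(new) - val(old)) * B^(n-1-k) mod M
  val('j') - val('e') = 10 - 5 = 5
  B^(n-1-k) = 13^4 mod 127 = 113
  Delta = 5 * 113 mod 127 = 57

Answer: 57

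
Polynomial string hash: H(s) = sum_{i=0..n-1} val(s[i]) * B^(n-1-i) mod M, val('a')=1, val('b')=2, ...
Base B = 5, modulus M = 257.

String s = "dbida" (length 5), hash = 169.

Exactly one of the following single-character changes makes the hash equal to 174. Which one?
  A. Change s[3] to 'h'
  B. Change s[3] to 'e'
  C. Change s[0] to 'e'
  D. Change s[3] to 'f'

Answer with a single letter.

Answer: B

Derivation:
Option A: s[3]='d'->'h', delta=(8-4)*5^1 mod 257 = 20, hash=169+20 mod 257 = 189
Option B: s[3]='d'->'e', delta=(5-4)*5^1 mod 257 = 5, hash=169+5 mod 257 = 174 <-- target
Option C: s[0]='d'->'e', delta=(5-4)*5^4 mod 257 = 111, hash=169+111 mod 257 = 23
Option D: s[3]='d'->'f', delta=(6-4)*5^1 mod 257 = 10, hash=169+10 mod 257 = 179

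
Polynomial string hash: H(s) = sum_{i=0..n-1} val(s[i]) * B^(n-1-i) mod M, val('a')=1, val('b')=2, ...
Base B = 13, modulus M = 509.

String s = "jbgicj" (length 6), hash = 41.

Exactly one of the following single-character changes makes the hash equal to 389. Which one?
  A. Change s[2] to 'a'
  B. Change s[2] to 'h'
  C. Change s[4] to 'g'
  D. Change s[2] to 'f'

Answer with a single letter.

Option A: s[2]='g'->'a', delta=(1-7)*13^3 mod 509 = 52, hash=41+52 mod 509 = 93
Option B: s[2]='g'->'h', delta=(8-7)*13^3 mod 509 = 161, hash=41+161 mod 509 = 202
Option C: s[4]='c'->'g', delta=(7-3)*13^1 mod 509 = 52, hash=41+52 mod 509 = 93
Option D: s[2]='g'->'f', delta=(6-7)*13^3 mod 509 = 348, hash=41+348 mod 509 = 389 <-- target

Answer: D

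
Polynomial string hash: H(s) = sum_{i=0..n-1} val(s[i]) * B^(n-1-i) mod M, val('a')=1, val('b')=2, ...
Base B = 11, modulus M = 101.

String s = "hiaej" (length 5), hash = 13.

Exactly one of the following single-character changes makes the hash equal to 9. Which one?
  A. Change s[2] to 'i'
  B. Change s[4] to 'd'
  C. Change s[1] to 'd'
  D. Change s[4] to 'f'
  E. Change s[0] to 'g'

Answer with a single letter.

Option A: s[2]='a'->'i', delta=(9-1)*11^2 mod 101 = 59, hash=13+59 mod 101 = 72
Option B: s[4]='j'->'d', delta=(4-10)*11^0 mod 101 = 95, hash=13+95 mod 101 = 7
Option C: s[1]='i'->'d', delta=(4-9)*11^3 mod 101 = 11, hash=13+11 mod 101 = 24
Option D: s[4]='j'->'f', delta=(6-10)*11^0 mod 101 = 97, hash=13+97 mod 101 = 9 <-- target
Option E: s[0]='h'->'g', delta=(7-8)*11^4 mod 101 = 4, hash=13+4 mod 101 = 17

Answer: D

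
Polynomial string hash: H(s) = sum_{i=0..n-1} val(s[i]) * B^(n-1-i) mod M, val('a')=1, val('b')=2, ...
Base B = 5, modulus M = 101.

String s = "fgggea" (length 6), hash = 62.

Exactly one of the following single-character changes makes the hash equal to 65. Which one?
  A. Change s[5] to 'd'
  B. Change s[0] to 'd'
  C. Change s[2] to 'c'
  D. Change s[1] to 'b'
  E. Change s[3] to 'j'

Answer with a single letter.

Option A: s[5]='a'->'d', delta=(4-1)*5^0 mod 101 = 3, hash=62+3 mod 101 = 65 <-- target
Option B: s[0]='f'->'d', delta=(4-6)*5^5 mod 101 = 12, hash=62+12 mod 101 = 74
Option C: s[2]='g'->'c', delta=(3-7)*5^3 mod 101 = 5, hash=62+5 mod 101 = 67
Option D: s[1]='g'->'b', delta=(2-7)*5^4 mod 101 = 6, hash=62+6 mod 101 = 68
Option E: s[3]='g'->'j', delta=(10-7)*5^2 mod 101 = 75, hash=62+75 mod 101 = 36

Answer: A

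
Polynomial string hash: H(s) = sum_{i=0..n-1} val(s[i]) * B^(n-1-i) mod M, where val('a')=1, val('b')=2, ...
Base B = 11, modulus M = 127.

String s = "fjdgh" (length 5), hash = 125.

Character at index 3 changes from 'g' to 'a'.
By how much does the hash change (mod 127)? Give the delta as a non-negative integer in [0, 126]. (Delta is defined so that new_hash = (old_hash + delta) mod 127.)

Delta formula: (val(new) - val(old)) * B^(n-1-k) mod M
  val('a') - val('g') = 1 - 7 = -6
  B^(n-1-k) = 11^1 mod 127 = 11
  Delta = -6 * 11 mod 127 = 61

Answer: 61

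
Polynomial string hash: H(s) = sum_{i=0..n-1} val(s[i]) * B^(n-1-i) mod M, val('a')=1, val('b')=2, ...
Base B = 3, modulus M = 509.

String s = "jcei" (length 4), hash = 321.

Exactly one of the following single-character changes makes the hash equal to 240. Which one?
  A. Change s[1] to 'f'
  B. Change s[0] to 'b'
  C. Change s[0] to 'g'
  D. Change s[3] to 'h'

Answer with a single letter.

Answer: C

Derivation:
Option A: s[1]='c'->'f', delta=(6-3)*3^2 mod 509 = 27, hash=321+27 mod 509 = 348
Option B: s[0]='j'->'b', delta=(2-10)*3^3 mod 509 = 293, hash=321+293 mod 509 = 105
Option C: s[0]='j'->'g', delta=(7-10)*3^3 mod 509 = 428, hash=321+428 mod 509 = 240 <-- target
Option D: s[3]='i'->'h', delta=(8-9)*3^0 mod 509 = 508, hash=321+508 mod 509 = 320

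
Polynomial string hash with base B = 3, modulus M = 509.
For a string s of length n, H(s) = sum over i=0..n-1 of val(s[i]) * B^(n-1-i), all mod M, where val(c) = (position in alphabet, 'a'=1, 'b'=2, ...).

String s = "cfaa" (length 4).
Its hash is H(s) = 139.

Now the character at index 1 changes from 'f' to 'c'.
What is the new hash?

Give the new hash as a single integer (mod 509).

Answer: 112

Derivation:
val('f') = 6, val('c') = 3
Position k = 1, exponent = n-1-k = 2
B^2 mod M = 3^2 mod 509 = 9
Delta = (3 - 6) * 9 mod 509 = 482
New hash = (139 + 482) mod 509 = 112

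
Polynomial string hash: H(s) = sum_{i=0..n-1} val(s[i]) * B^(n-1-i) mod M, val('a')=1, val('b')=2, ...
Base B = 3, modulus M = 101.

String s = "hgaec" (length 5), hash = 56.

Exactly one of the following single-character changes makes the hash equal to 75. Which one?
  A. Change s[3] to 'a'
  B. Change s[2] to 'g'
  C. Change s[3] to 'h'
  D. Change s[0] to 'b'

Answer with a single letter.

Answer: D

Derivation:
Option A: s[3]='e'->'a', delta=(1-5)*3^1 mod 101 = 89, hash=56+89 mod 101 = 44
Option B: s[2]='a'->'g', delta=(7-1)*3^2 mod 101 = 54, hash=56+54 mod 101 = 9
Option C: s[3]='e'->'h', delta=(8-5)*3^1 mod 101 = 9, hash=56+9 mod 101 = 65
Option D: s[0]='h'->'b', delta=(2-8)*3^4 mod 101 = 19, hash=56+19 mod 101 = 75 <-- target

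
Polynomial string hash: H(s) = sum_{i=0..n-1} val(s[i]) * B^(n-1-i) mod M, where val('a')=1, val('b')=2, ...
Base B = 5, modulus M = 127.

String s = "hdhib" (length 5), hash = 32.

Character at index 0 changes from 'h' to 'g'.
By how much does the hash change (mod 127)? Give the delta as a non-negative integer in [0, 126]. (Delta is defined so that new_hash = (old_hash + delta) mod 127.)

Answer: 10

Derivation:
Delta formula: (val(new) - val(old)) * B^(n-1-k) mod M
  val('g') - val('h') = 7 - 8 = -1
  B^(n-1-k) = 5^4 mod 127 = 117
  Delta = -1 * 117 mod 127 = 10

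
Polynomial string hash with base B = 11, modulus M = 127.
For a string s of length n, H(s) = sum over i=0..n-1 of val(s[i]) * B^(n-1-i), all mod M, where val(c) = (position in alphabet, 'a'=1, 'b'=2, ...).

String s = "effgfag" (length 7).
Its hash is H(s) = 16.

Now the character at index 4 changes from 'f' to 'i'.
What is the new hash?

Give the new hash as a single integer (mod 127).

Answer: 125

Derivation:
val('f') = 6, val('i') = 9
Position k = 4, exponent = n-1-k = 2
B^2 mod M = 11^2 mod 127 = 121
Delta = (9 - 6) * 121 mod 127 = 109
New hash = (16 + 109) mod 127 = 125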